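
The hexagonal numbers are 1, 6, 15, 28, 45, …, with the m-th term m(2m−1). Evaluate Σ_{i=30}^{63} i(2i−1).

151997

Σ i(2i−1) = 2Σi² − Σi over i = 30..63.
Σi = 2016 − 435 = 1581 and Σi² = 85344 − 8555 = 76789.
2·76789 − 1·1581 = 151997.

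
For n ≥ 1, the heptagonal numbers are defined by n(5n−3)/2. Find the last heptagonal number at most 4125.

3940

Solve n(5n−3)/2 ≤ 4125 for integer n.
n = 40 gives 3940 ≤ 4125, while n = 41 gives 4141 > 4125; so the answer is 3940.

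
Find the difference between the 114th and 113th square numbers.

227

n² − (n−1)² = 2n − 1, so 114² − 113² = 2·114 − 1 = 227.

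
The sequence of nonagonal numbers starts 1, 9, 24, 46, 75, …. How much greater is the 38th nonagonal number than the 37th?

260

Consecutive nonagonal numbers differ by 7n − 6: here 7·38 − 6 = 260.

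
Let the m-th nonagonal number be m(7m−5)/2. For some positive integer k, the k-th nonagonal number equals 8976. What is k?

51

Set n(7n−5)/2 = 8976, giving 7n² − 5n − 17952 = 0.
The discriminant is 25 + 56·8976 = 502681, and √502681 = 709.
So n = (5 + 709) / 14 = 714/14 = 51.
Check: 51·(7·51 − 5)/2 = 8976. ✓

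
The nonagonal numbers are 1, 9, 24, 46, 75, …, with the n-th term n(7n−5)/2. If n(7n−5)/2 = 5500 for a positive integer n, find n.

40

Set n(7n−5)/2 = 5500, giving 7n² − 5n − 11000 = 0.
The discriminant is 25 + 56·5500 = 308025, and √308025 = 555.
So n = (5 + 555) / 14 = 560/14 = 40.
Check: 40·(7·40 − 5)/2 = 5500. ✓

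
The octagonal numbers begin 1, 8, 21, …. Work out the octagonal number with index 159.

The 159th octagonal number is n(3n−2) with n = 159.
159·(3·159 − 2) = 159·475 = 75525.

75525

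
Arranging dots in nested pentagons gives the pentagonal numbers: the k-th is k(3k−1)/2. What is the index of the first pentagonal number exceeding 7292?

Solve n(3n−1)/2 > 7292 for integer n.
The largest n with value ≤ 7292 is 69 (since 7107 ≤ 7292 < 7315), so the first above is n = 70, value 7315.

70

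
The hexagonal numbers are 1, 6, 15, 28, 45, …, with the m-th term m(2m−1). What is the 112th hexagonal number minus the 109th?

112·(2·112 − 1) = 24976 and 109·(2·109 − 1) = 23653.
Difference: 24976 − 23653 = 1323.

1323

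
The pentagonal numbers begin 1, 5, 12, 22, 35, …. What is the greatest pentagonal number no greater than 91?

Solve n(3n−1)/2 ≤ 91 for integer n.
n = 7 gives 70 ≤ 91, while n = 8 gives 92 > 91; so the answer is 70.

70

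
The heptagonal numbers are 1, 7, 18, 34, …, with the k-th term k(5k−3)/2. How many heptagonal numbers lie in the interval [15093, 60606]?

The n-th heptagonal number is n(5n−3)/2.
Smallest index with value ≥ 15093: n = 78 (giving 15093).
Largest index with value ≤ 60606: n = 156 (giving 60606).
Indices 78 through 156: 79 terms.

79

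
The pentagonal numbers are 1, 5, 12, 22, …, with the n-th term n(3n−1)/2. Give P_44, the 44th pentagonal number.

2882

The 44th pentagonal number is n(3n−1)/2 with n = 44.
44·(3·44 − 1)/2 = 44·131/2 = 2882.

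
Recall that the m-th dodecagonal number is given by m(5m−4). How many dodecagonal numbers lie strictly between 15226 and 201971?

The n-th dodecagonal number is n(5n−4).
Smallest index with value > 15226: n = 56 (giving 15456).
Largest index with value < 201971: n = 201 (giving 201201).
Indices 56 through 201: 146 terms.

146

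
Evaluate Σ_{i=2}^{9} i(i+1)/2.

Σ i(i+1)/2 = (Σi² + Σi) / 2 over i = 2..9.
Σi = 45 − 1 = 44 and Σi² = 285 − 1 = 284.
(1·284 + 1·44) / 2 = 328/2 = 164.

164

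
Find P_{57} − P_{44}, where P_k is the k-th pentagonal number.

1963

57·(3·57 − 1)/2 = 4845 and 44·(3·44 − 1)/2 = 2882.
Difference: 4845 − 2882 = 1963.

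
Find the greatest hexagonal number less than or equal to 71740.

71253

Solve n(2n−1) ≤ 71740 for integer n.
n = 189 gives 71253 ≤ 71740, while n = 190 gives 72010 > 71740; so the answer is 71253.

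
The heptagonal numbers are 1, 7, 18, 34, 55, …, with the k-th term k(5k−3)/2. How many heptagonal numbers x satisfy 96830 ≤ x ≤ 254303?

122

The n-th heptagonal number is n(5n−3)/2.
Smallest index with value ≥ 96830: n = 198 (giving 97713).
Largest index with value ≤ 254303: n = 319 (giving 253924).
Indices 198 through 319: 122 terms.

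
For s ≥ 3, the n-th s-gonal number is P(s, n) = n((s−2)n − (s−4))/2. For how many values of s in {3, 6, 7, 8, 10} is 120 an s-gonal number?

s = 3: P(3, 15) = 120. ✓
s = 6: P(6, 8) = 120. ✓
s = 7: P(7, 7) = 112 and P(7, 8) = 148; 120 is not s-gonal.
s = 8: P(8, 6) = 96 and P(8, 7) = 133; 120 is not s-gonal.
s = 10: P(10, 5) = 85 and P(10, 6) = 126; 120 is not s-gonal.
Hits: s ∈ {3, 6} → 2.

2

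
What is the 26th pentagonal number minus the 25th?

76

Consecutive pentagonal numbers differ by 3n − 2: here 3·26 − 2 = 76.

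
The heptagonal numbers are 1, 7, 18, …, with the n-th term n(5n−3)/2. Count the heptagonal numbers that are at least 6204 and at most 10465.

15

The n-th heptagonal number is n(5n−3)/2.
Smallest index with value ≥ 6204: n = 51 (giving 6426).
Largest index with value ≤ 10465: n = 65 (giving 10465).
Indices 51 through 65: 15 terms.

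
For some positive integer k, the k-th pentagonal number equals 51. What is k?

6

Set n(3n−1)/2 = 51, giving 3n² − n − 102 = 0.
The discriminant is 1 + 24·51 = 1225, and √1225 = 35.
So n = (1 + 35) / 6 = 36/6 = 6.
Check: 6·(3·6 − 1)/2 = 51. ✓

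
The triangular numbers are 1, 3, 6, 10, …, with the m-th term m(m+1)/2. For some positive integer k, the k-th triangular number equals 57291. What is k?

Set n(n+1)/2 = 57291, giving n² + n − 114582 = 0.
The discriminant is 1 + 8·57291 = 458329, and √458329 = 677.
So n = (-1 + 677) / 2 = 676/2 = 338.
Check: 338·339/2 = 57291. ✓

338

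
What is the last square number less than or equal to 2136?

Solve n² ≤ 2136 for integer n.
n = 46 gives 2116 ≤ 2136, while n = 47 gives 2209 > 2136; so the answer is 2116.

2116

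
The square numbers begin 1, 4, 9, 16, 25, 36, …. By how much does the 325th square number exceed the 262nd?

36981

325² = 105625 and 262² = 68644.
Difference: 105625 − 68644 = 36981.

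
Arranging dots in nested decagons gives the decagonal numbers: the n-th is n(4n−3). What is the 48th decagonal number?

The 48th decagonal number is n(4n−3) with n = 48.
48·(4·48 − 3) = 48·189 = 9072.

9072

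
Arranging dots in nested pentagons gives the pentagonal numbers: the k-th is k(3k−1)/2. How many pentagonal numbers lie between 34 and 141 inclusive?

The n-th pentagonal number is n(3n−1)/2.
Smallest index with value ≥ 34: n = 5 (giving 35).
Largest index with value ≤ 141: n = 9 (giving 117).
Indices 5 through 9: 5 terms.

5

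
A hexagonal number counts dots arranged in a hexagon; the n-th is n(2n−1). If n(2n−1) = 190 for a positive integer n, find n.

Set n(2n−1) = 190, giving 2n² − n − 190 = 0.
The discriminant is 1 + 8·190 = 1521, and √1521 = 39.
So n = (1 + 39) / 4 = 40/4 = 10.
Check: 10·(2·10 − 1) = 190. ✓

10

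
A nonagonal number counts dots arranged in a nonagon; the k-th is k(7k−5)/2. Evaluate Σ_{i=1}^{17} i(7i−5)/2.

5865

Σ i(7i−5)/2 = (7Σi² − 5Σi) / 2 over i = 1..17.
Σi = 153 and Σi² = 1785.
(7·1785 − 5·153) / 2 = 11730/2 = 5865.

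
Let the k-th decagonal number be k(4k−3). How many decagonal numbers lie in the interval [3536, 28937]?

55

The n-th decagonal number is n(4n−3).
Smallest index with value ≥ 3536: n = 31 (giving 3751).
Largest index with value ≤ 28937: n = 85 (giving 28645).
Indices 31 through 85: 55 terms.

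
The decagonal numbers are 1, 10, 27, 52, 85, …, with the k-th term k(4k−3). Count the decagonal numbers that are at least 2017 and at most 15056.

39

The n-th decagonal number is n(4n−3).
Smallest index with value ≥ 2017: n = 23 (giving 2047).
Largest index with value ≤ 15056: n = 61 (giving 14701).
Indices 23 through 61: 39 terms.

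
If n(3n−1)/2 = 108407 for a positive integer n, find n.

269

Set n(3n−1)/2 = 108407, giving 3n² − n − 216814 = 0.
So n = (1 + 1613) / 6 = 1614/6 = 269.
Check: 269·(3·269 − 1)/2 = 108407. ✓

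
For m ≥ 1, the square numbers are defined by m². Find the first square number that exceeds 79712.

80089

Solve n² > 79712 for integer n.
The largest n with value ≤ 79712 is 282 (since 79524 ≤ 79712 < 80089), so the first above is n = 283, value 80089.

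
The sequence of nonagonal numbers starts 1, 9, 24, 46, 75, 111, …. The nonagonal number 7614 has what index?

Set n(7n−5)/2 = 7614, giving 7n² − 5n − 15228 = 0.
The discriminant is 25 + 56·7614 = 426409, and √426409 = 653.
So n = (5 + 653) / 14 = 658/14 = 47.
Check: 47·(7·47 − 5)/2 = 7614. ✓

47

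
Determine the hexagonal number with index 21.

The 21st hexagonal number is n(2n−1) with n = 21.
21·(2·21 − 1) = 21·41 = 861.

861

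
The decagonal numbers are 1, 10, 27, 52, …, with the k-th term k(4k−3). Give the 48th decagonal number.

The 48th decagonal number is n(4n−3) with n = 48.
48·(4·48 − 3) = 48·189 = 9072.

9072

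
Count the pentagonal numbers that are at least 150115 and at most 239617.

83

The n-th pentagonal number is n(3n−1)/2.
Smallest index with value ≥ 150115: n = 317 (giving 150575).
Largest index with value ≤ 239617: n = 399 (giving 238602).
Indices 317 through 399: 83 terms.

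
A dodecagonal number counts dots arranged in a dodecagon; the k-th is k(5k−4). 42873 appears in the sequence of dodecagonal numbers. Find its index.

Set n(5n−4) = 42873, giving 5n² − 4n − 42873 = 0.
So n = (4 + 926) / 10 = 930/10 = 93.

93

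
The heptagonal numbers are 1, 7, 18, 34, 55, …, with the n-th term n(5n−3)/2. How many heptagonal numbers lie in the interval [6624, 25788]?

50

The n-th heptagonal number is n(5n−3)/2.
Smallest index with value ≥ 6624: n = 52 (giving 6682).
Largest index with value ≤ 25788: n = 101 (giving 25351).
Indices 52 through 101: 50 terms.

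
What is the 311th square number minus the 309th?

1240

311² = 96721 and 309² = 95481.
Difference: 96721 − 95481 = 1240.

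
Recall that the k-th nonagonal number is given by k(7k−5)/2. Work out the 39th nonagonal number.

5226

The 39th nonagonal number is n(7n−5)/2 with n = 39.
39·(7·39 − 5)/2 = 39·268/2 = 39·134 = 5226.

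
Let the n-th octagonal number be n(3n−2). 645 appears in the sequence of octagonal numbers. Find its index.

15

Set n(3n−2) = 645, giving 3n² − 2n − 645 = 0.
The discriminant is 4 + 12·645 = 7744, and √7744 = 88.
So n = (2 + 88) / 6 = 90/6 = 15.
Check: 15·(3·15 − 2) = 645. ✓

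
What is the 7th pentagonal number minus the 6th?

19

Consecutive pentagonal numbers differ by 3n − 2: here 3·7 − 2 = 19.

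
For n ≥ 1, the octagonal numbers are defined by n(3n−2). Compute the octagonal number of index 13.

481

The 13th octagonal number is n(3n−2) with n = 13.
13·(3·13 − 2) = 13·37 = 481.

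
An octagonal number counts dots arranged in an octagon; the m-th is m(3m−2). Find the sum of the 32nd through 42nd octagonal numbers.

44693

Σ i(3i−2) = 3Σi² − 2Σi over i = 32..42.
Σi = 903 − 496 = 407 and Σi² = 25585 − 10416 = 15169.
3·15169 − 2·407 = 44693.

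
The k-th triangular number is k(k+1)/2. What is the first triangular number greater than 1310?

Solve n(n+1)/2 > 1310 for integer n.
The largest n with value ≤ 1310 is 50 (since 1275 ≤ 1310 < 1326), so the first above is n = 51, value 1326.

1326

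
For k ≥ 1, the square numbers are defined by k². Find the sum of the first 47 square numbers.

35720

Σ_{i=1}^{47} i² = 47·48·95/6 = 35720.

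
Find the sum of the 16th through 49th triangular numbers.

Σ i(i+1)/2 = (Σi² + Σi) / 2 over i = 16..49.
Σi = 1225 − 120 = 1105 and Σi² = 40425 − 1240 = 39185.
(1·39185 + 1·1105) / 2 = 40290/2 = 20145.

20145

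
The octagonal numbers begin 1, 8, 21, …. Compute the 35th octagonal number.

The 35th octagonal number is n(3n−2) with n = 35.
35·(3·35 − 2) = 35·103 = 3605.

3605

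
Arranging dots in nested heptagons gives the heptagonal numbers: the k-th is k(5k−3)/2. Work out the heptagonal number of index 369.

339849

The 369th heptagonal number is n(5n−3)/2 with n = 369.
369·(5·369 − 3)/2 = 369·1842/2 = 369·921 = 339849.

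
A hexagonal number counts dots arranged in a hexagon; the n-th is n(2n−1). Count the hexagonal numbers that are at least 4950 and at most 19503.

50

The n-th hexagonal number is n(2n−1).
Smallest index with value ≥ 4950: n = 50 (giving 4950).
Largest index with value ≤ 19503: n = 99 (giving 19503).
Indices 50 through 99: 50 terms.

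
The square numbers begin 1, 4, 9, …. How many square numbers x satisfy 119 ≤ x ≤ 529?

13

The n-th square number is n².
Smallest index with value ≥ 119: n = 11 (giving 121).
Largest index with value ≤ 529: n = 23 (giving 529).
Indices 11 through 23: 13 terms.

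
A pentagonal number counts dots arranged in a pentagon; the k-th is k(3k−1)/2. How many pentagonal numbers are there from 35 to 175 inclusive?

The n-th pentagonal number is n(3n−1)/2.
Smallest index with value ≥ 35: n = 5 (giving 35).
Largest index with value ≤ 175: n = 10 (giving 145).
Indices 5 through 10: 6 terms.

6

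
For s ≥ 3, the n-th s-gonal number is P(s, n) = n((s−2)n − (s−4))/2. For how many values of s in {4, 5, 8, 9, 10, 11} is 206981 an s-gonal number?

1

s = 4: P(4, 454) = 206116 and P(4, 455) = 207025; 206981 is not s-gonal.
s = 5: P(5, 371) = 206276 and P(5, 372) = 207390; 206981 is not s-gonal.
s = 8: P(8, 263) = 206981. ✓
s = 9: P(9, 243) = 206064 and P(9, 244) = 207766; 206981 is not s-gonal.
s = 10: P(10, 227) = 205435 and P(10, 228) = 207252; 206981 is not s-gonal.
s = 11: P(11, 214) = 205333 and P(11, 215) = 207260; 206981 is not s-gonal.
Hits: s ∈ {8} → 1.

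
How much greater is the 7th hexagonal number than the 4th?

63

7·(2·7 − 1) = 91 and 4·(2·4 − 1) = 28.
Difference: 91 − 28 = 63.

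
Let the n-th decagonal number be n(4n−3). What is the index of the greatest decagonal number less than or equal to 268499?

259

Solve n(4n−3) ≤ 268499 for integer n.
n = 259 gives 267547 ≤ 268499, while n = 260 gives 269620 > 268499; so the answer is index 259.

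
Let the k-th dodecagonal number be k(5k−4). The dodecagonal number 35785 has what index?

Set n(5n−4) = 35785, giving 5n² − 4n − 35785 = 0.
So n = (4 + 846) / 10 = 850/10 = 85.

85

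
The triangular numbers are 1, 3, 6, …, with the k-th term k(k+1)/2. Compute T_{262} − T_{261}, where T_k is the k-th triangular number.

Consecutive triangular numbers differ by n: T_{262} − T_{261} = 262.

262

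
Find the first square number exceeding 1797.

1849

Solve n² > 1797 for integer n.
The largest n with value ≤ 1797 is 42 (since 1764 ≤ 1797 < 1849), so the first above is n = 43, value 1849.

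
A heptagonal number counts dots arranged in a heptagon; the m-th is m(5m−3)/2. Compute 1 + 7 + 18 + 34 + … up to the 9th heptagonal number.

Σ i(5i−3)/2 = (5Σi² − 3Σi) / 2 over i = 1..9.
Σi = 45 and Σi² = 285.
(5·285 − 3·45) / 2 = 1290/2 = 645.

645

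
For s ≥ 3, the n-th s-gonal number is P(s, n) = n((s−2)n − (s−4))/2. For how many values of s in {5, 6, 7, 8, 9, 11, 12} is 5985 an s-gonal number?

s = 5: P(5, 63) = 5922 and P(5, 64) = 6112; 5985 is not s-gonal.
s = 6: P(6, 54) = 5778 and P(6, 55) = 5995; 5985 is not s-gonal.
s = 7: P(7, 49) = 5929 and P(7, 50) = 6175; 5985 is not s-gonal.
s = 8: P(8, 45) = 5985. ✓
s = 9: P(9, 41) = 5781 and P(9, 42) = 6069; 5985 is not s-gonal.
s = 11: P(11, 36) = 5706 and P(11, 37) = 6031; 5985 is not s-gonal.
s = 12: P(12, 35) = 5985. ✓
Hits: s ∈ {8, 12} → 2.

2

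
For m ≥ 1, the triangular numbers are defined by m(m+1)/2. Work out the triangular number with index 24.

300

The 24th triangular number is n(n+1)/2 with n = 24.
24·25/2 = 600/2 = 300.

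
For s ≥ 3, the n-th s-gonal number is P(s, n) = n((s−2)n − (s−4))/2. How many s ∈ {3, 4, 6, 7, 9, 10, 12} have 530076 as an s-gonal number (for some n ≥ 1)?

s = 3: P(3, 1029) = 529935 and P(3, 1030) = 530965; 530076 is not s-gonal.
s = 4: P(4, 728) = 529984 and P(4, 729) = 531441; 530076 is not s-gonal.
s = 6: P(6, 515) = 529935 and P(6, 516) = 531996; 530076 is not s-gonal.
s = 7: P(7, 460) = 528310 and P(7, 461) = 530611; 530076 is not s-gonal.
s = 9: P(9, 389) = 528651 and P(9, 390) = 531375; 530076 is not s-gonal.
s = 10: P(10, 364) = 528892 and P(10, 365) = 531805; 530076 is not s-gonal.
s = 12: P(12, 326) = 530076. ✓
Hits: s ∈ {12} → 1.

1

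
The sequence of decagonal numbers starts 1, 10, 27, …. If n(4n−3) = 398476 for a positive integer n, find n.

Set n(4n−3) = 398476, giving 4n² − 3n − 398476 = 0.
So n = (3 + 2525) / 8 = 2528/8 = 316.

316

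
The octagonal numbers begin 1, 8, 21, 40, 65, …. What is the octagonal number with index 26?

The 26th octagonal number is n(3n−2) with n = 26.
26·(3·26 − 2) = 26·76 = 1976.

1976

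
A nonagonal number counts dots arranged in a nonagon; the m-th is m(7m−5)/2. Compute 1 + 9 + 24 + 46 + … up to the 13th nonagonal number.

2639

Σ i(7i−5)/2 = (7Σi² − 5Σi) / 2 over i = 1..13.
Σi = 91 and Σi² = 819.
(7·819 − 5·91) / 2 = 5278/2 = 2639.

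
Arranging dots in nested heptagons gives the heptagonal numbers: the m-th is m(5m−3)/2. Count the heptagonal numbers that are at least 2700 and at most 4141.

8

The n-th heptagonal number is n(5n−3)/2.
Smallest index with value ≥ 2700: n = 34 (giving 2839).
Largest index with value ≤ 4141: n = 41 (giving 4141).
Indices 34 through 41: 8 terms.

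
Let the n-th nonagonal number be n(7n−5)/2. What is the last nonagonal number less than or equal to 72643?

Solve n(7n−5)/2 ≤ 72643 for integer n.
n = 144 gives 72216 ≤ 72643, while n = 145 gives 73225 > 72643; so the answer is 72216.

72216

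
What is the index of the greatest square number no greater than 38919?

Solve n² ≤ 38919 for integer n.
n = 197 gives 38809 ≤ 38919, while n = 198 gives 39204 > 38919; so the answer is index 197.

197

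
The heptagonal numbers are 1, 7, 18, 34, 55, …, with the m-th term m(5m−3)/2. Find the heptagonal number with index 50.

The 50th heptagonal number is n(5n−3)/2 with n = 50.
50·(5·50 − 3)/2 = 50·247/2 = 6175.

6175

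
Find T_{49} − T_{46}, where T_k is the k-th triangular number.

49·50/2 = 1225 and 46·47/2 = 1081.
Difference: 1225 − 1081 = 144.

144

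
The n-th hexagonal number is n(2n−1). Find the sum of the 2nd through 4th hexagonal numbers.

49

Σ i(2i−1) = 2Σi² − Σi over i = 2..4.
Σi = 10 − 1 = 9 and Σi² = 30 − 1 = 29.
2·29 − 1·9 = 49.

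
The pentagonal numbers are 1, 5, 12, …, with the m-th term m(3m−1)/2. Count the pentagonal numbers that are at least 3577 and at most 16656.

The n-th pentagonal number is n(3n−1)/2.
Smallest index with value ≥ 3577: n = 49 (giving 3577).
Largest index with value ≤ 16656: n = 105 (giving 16485).
Indices 49 through 105: 57 terms.

57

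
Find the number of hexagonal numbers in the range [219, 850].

The n-th hexagonal number is n(2n−1).
Smallest index with value ≥ 219: n = 11 (giving 231).
Largest index with value ≤ 850: n = 20 (giving 780).
Indices 11 through 20: 10 terms.

10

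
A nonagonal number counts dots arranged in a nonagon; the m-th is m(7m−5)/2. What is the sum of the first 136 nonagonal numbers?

2943856

Σ i(7i−5)/2 = (7Σi² − 5Σi) / 2 over i = 1..136.
Σi = 9316 and Σi² = 847756.
(7·847756 − 5·9316) / 2 = 5887712/2 = 2943856.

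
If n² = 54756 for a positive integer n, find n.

234

We need n² = 54756, so n = √54756 = 234.
Check: 234² = 54756. ✓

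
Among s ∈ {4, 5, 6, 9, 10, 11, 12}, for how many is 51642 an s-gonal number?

s = 4: P(4, 227) = 51529 and P(4, 228) = 51984; 51642 is not s-gonal.
s = 5: P(5, 185) = 51245 and P(5, 186) = 51801; 51642 is not s-gonal.
s = 6: P(6, 160) = 51040 and P(6, 161) = 51681; 51642 is not s-gonal.
s = 9: P(9, 121) = 50941 and P(9, 122) = 51789; 51642 is not s-gonal.
s = 10: P(10, 114) = 51642. ✓
s = 11: P(11, 107) = 51146 and P(11, 108) = 52110; 51642 is not s-gonal.
s = 12: P(12, 102) = 51612 and P(12, 103) = 52633; 51642 is not s-gonal.
Hits: s ∈ {10} → 1.

1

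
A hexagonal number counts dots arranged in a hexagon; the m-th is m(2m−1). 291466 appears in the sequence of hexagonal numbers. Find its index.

Set n(2n−1) = 291466, giving 2n² − n − 291466 = 0.
The discriminant is 1 + 8·291466 = 2331729, and √2331729 = 1527.
So n = (1 + 1527) / 4 = 1528/4 = 382.

382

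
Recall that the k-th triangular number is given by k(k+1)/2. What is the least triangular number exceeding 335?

Solve n(n+1)/2 > 335 for integer n.
The largest n with value ≤ 335 is 25 (since 325 ≤ 335 < 351), so the first above is n = 26, value 351.

351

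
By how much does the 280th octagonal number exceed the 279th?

1675

Consecutive octagonal numbers differ by 6n − 5: here 6·280 − 5 = 1675.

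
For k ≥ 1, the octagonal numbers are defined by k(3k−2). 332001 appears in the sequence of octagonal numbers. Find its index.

Set n(3n−2) = 332001, giving 3n² − 2n − 332001 = 0.
The discriminant is 4 + 12·332001 = 3984016, and √3984016 = 1996.
So n = (2 + 1996) / 6 = 1998/6 = 333.

333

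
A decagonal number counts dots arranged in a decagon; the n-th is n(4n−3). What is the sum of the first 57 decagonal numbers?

248501

Σ i(4i−3) = 4Σi² − 3Σi over i = 1..57.
Σi = 1653 and Σi² = 63365.
4·63365 − 3·1653 = 248501.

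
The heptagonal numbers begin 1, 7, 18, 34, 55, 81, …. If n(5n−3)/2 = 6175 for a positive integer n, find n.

50

Set n(5n−3)/2 = 6175, giving 5n² − 3n − 12350 = 0.
So n = (3 + 497) / 10 = 500/10 = 50.
Check: 50·(5·50 − 3)/2 = 6175. ✓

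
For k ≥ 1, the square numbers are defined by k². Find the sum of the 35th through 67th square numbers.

88825

Σ_{i=35}^{67} i² = 102510 − 13685 = 88825.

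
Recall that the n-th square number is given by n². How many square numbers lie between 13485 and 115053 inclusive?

223

The n-th square number is n².
Smallest index with value ≥ 13485: n = 117 (giving 13689).
Largest index with value ≤ 115053: n = 339 (giving 114921).
Indices 117 through 339: 223 terms.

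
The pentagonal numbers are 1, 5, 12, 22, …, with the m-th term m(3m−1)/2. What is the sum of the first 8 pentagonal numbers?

288

Σ i(3i−1)/2 = (3Σi² − Σi) / 2 over i = 1..8.
Σi = 36 and Σi² = 204.
(3·204 − 1·36) / 2 = 576/2 = 288.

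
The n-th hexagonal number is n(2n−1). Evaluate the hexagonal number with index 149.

44253

149·(2·149 − 1) = 149·297 = 44253.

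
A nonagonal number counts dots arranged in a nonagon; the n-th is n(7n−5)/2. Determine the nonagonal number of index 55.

The 55th nonagonal number is n(7n−5)/2 with n = 55.
55·(7·55 − 5)/2 = 55·380/2 = 55·190 = 10450.

10450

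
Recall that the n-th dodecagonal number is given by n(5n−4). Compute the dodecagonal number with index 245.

245·(5·245 − 4) = 245·1221 = 299145.

299145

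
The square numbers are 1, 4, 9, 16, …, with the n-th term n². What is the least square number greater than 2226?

Solve n² > 2226 for integer n.
The largest n with value ≤ 2226 is 47 (since 2209 ≤ 2226 < 2304), so the first above is n = 48, value 2304.

2304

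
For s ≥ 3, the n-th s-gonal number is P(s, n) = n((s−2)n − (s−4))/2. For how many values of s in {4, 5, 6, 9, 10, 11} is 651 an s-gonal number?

s = 4: P(4, 25) = 625 and P(4, 26) = 676; 651 is not s-gonal.
s = 5: P(5, 21) = 651. ✓
s = 6: P(6, 18) = 630 and P(6, 19) = 703; 651 is not s-gonal.
s = 9: P(9, 14) = 651. ✓
s = 10: P(10, 13) = 637 and P(10, 14) = 742; 651 is not s-gonal.
s = 11: P(11, 12) = 606 and P(11, 13) = 715; 651 is not s-gonal.
Hits: s ∈ {5, 9} → 2.

2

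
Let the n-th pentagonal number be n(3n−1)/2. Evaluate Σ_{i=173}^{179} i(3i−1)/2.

Σ i(3i−1)/2 = (3Σi² − Σi) / 2 over i = 173..179.
Σi = 16110 − 14878 = 1232 and Σi² = 1927830 − 1710970 = 216860.
(3·216860 − 1·1232) / 2 = 649348/2 = 324674.

324674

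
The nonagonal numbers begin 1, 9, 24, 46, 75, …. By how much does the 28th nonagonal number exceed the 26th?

373

28·(7·28 − 5)/2 = 2674 and 26·(7·26 − 5)/2 = 2301.
Difference: 2674 − 2301 = 373.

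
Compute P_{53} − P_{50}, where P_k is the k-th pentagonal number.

53·(3·53 − 1)/2 = 4187 and 50·(3·50 − 1)/2 = 3725.
Difference: 4187 − 3725 = 462.

462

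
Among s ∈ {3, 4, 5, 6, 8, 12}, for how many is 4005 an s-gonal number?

2

s = 3: P(3, 89) = 4005. ✓
s = 4: P(4, 63) = 3969 and P(4, 64) = 4096; 4005 is not s-gonal.
s = 5: P(5, 51) = 3876 and P(5, 52) = 4030; 4005 is not s-gonal.
s = 6: P(6, 45) = 4005. ✓
s = 8: P(8, 36) = 3816 and P(8, 37) = 4033; 4005 is not s-gonal.
s = 12: P(12, 28) = 3808 and P(12, 29) = 4089; 4005 is not s-gonal.
Hits: s ∈ {3, 6} → 2.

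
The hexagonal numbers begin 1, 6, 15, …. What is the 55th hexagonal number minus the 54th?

Consecutive hexagonal numbers differ by 4n − 3: here 4·55 − 3 = 217.

217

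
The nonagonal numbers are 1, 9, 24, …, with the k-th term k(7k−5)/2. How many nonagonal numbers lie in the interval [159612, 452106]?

The n-th nonagonal number is n(7n−5)/2.
Smallest index with value ≥ 159612: n = 214 (giving 159751).
Largest index with value ≤ 452106: n = 359 (giving 450186).
Indices 214 through 359: 146 terms.

146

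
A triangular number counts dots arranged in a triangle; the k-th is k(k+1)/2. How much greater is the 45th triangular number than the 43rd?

89

45·46/2 = 1035 and 43·44/2 = 946.
Difference: 1035 − 946 = 89.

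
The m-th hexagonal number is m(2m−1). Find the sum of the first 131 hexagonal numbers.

Σ i(2i−1) = 2Σi² − Σi over i = 1..131.
Σi = 8646 and Σi² = 757966.
2·757966 − 1·8646 = 1507286.

1507286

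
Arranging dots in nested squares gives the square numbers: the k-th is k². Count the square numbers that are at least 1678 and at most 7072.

44

The n-th square number is n².
Smallest index with value ≥ 1678: n = 41 (giving 1681).
Largest index with value ≤ 7072: n = 84 (giving 7056).
Indices 41 through 84: 44 terms.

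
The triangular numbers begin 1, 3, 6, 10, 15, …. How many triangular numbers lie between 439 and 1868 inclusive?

31

The n-th triangular number is n(n+1)/2.
Smallest index with value ≥ 439: n = 30 (giving 465).
Largest index with value ≤ 1868: n = 60 (giving 1830).
Indices 30 through 60: 31 terms.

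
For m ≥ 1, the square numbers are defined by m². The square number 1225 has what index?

35

We need n² = 1225, so n = √1225 = 35.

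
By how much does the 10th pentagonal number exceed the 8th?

10·(3·10 − 1)/2 = 145 and 8·(3·8 − 1)/2 = 92.
Difference: 145 − 92 = 53.

53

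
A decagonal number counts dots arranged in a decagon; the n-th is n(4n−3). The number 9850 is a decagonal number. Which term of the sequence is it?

Set n(4n−3) = 9850, giving 4n² − 3n − 9850 = 0.
The discriminant is 9 + 16·9850 = 157609, and √157609 = 397.
So n = (3 + 397) / 8 = 400/8 = 50.
Check: 50·(4·50 − 3) = 9850. ✓

50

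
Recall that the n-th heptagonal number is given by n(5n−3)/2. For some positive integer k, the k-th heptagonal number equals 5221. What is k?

Set n(5n−3)/2 = 5221, giving 5n² − 3n − 10442 = 0.
The discriminant is 9 + 40·5221 = 208849, and √208849 = 457.
So n = (3 + 457) / 10 = 460/10 = 46.

46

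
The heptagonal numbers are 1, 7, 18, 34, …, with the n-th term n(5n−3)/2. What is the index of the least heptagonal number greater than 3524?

38

Solve n(5n−3)/2 > 3524 for integer n.
The largest n with value ≤ 3524 is 37 (since 3367 ≤ 3524 < 3553), so the first above is n = 38, value 3553.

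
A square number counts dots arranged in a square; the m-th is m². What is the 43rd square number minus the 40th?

249

43² = 1849 and 40² = 1600.
Difference: 1849 − 1600 = 249.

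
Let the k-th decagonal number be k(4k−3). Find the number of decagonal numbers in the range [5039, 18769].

33

The n-th decagonal number is n(4n−3).
Smallest index with value ≥ 5039: n = 36 (giving 5076).
Largest index with value ≤ 18769: n = 68 (giving 18292).
Indices 36 through 68: 33 terms.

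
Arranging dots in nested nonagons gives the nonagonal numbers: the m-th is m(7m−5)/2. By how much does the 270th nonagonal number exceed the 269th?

Consecutive nonagonal numbers differ by 7n − 6: here 7·270 − 6 = 1884.

1884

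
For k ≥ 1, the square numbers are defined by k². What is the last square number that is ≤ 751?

Solve n² ≤ 751 for integer n.
n = 27 gives 729 ≤ 751, while n = 28 gives 784 > 751; so the answer is 729.

729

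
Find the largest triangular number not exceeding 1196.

Solve n(n+1)/2 ≤ 1196 for integer n.
n = 48 gives 1176 ≤ 1196, while n = 49 gives 1225 > 1196; so the answer is 1176.

1176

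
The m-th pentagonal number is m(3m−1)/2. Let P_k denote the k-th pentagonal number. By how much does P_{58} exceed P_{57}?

172

Consecutive pentagonal numbers differ by 3n − 2: here 3·58 − 2 = 172.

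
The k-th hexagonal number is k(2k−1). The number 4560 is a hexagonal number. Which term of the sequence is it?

48

Set n(2n−1) = 4560, giving 2n² − n − 4560 = 0.
The discriminant is 1 + 8·4560 = 36481, and √36481 = 191.
So n = (1 + 191) / 4 = 192/4 = 48.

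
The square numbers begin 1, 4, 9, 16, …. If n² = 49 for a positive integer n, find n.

We need n² = 49, so n = √49 = 7.
Check: 7² = 49. ✓

7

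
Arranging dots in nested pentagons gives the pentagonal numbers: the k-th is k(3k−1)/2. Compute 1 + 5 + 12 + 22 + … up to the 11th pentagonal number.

726

Σ i(3i−1)/2 = (3Σi² − Σi) / 2 over i = 1..11.
Σi = 66 and Σi² = 506.
(3·506 − 1·66) / 2 = 1452/2 = 726.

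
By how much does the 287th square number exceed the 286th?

573

n² − (n−1)² = 2n − 1, so 287² − 286² = 2·287 − 1 = 573.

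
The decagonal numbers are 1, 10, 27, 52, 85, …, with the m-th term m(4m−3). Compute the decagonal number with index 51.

10251

51·(4·51 − 3) = 51·201 = 10251.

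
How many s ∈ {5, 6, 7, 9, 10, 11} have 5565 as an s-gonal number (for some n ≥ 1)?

1

s = 5: P(5, 61) = 5551 and P(5, 62) = 5735; 5565 is not s-gonal.
s = 6: P(6, 53) = 5565. ✓
s = 7: P(7, 47) = 5452 and P(7, 48) = 5688; 5565 is not s-gonal.
s = 9: P(9, 40) = 5500 and P(9, 41) = 5781; 5565 is not s-gonal.
s = 10: P(10, 37) = 5365 and P(10, 38) = 5662; 5565 is not s-gonal.
s = 11: P(11, 35) = 5390 and P(11, 36) = 5706; 5565 is not s-gonal.
Hits: s ∈ {6} → 1.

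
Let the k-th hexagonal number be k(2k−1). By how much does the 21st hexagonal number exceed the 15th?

426

21·(2·21 − 1) = 861 and 15·(2·15 − 1) = 435.
Difference: 861 − 435 = 426.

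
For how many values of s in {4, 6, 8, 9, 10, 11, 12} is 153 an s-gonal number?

1

s = 4: P(4, 12) = 144 and P(4, 13) = 169; 153 is not s-gonal.
s = 6: P(6, 9) = 153. ✓
s = 8: P(8, 7) = 133 and P(8, 8) = 176; 153 is not s-gonal.
s = 9: P(9, 6) = 111 and P(9, 7) = 154; 153 is not s-gonal.
s = 10: P(10, 6) = 126 and P(10, 7) = 175; 153 is not s-gonal.
s = 11: P(11, 6) = 141 and P(11, 7) = 196; 153 is not s-gonal.
s = 12: P(12, 5) = 105 and P(12, 6) = 156; 153 is not s-gonal.
Hits: s ∈ {6} → 1.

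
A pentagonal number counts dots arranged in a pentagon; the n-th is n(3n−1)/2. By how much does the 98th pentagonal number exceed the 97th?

292

Consecutive pentagonal numbers differ by 3n − 2: here 3·98 − 2 = 292.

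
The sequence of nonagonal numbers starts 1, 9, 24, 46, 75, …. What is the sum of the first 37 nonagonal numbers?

Σ i(7i−5)/2 = (7Σi² − 5Σi) / 2 over i = 1..37.
Σi = 703 and Σi² = 17575.
(7·17575 − 5·703) / 2 = 119510/2 = 59755.

59755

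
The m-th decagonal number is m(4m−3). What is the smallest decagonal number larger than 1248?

Solve n(4n−3) > 1248 for integer n.
The largest n with value ≤ 1248 is 18 (since 1242 ≤ 1248 < 1387), so the first above is n = 19, value 1387.

1387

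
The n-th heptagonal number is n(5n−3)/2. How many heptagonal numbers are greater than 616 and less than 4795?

28

The n-th heptagonal number is n(5n−3)/2.
Smallest index with value > 616: n = 17 (giving 697).
Largest index with value < 4795: n = 44 (giving 4774).
Indices 17 through 44: 28 terms.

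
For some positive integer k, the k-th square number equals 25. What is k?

We need n² = 25, so n = √25 = 5.

5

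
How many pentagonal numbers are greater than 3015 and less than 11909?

The n-th pentagonal number is n(3n−1)/2.
Smallest index with value > 3015: n = 46 (giving 3151).
Largest index with value < 11909: n = 89 (giving 11837).
Indices 46 through 89: 44 terms.

44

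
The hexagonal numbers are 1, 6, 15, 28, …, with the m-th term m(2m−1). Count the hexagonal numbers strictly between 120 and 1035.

The n-th hexagonal number is n(2n−1).
Smallest index with value > 120: n = 9 (giving 153).
Largest index with value < 1035: n = 22 (giving 946).
Indices 9 through 22: 14 terms.

14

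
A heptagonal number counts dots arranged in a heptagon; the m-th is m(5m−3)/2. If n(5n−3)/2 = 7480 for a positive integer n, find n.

Set n(5n−3)/2 = 7480, giving 5n² − 3n − 14960 = 0.
The discriminant is 9 + 40·7480 = 299209, and √299209 = 547.
So n = (3 + 547) / 10 = 550/10 = 55.
Check: 55·(5·55 − 3)/2 = 7480. ✓

55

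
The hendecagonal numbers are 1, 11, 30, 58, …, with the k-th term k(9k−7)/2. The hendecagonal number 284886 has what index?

252

Set n(9n−7)/2 = 284886, giving 9n² − 7n − 569772 = 0.
The discriminant is 49 + 72·284886 = 20511841, and √20511841 = 4529.
So n = (7 + 4529) / 18 = 4536/18 = 252.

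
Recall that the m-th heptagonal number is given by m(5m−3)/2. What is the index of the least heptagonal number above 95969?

197

Solve n(5n−3)/2 > 95969 for integer n.
The largest n with value ≤ 95969 is 196 (since 95746 ≤ 95969 < 96727), so the first above is n = 197, value 96727.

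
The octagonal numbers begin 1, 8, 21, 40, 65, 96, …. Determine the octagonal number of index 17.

17·(3·17 − 2) = 17·49 = 833.

833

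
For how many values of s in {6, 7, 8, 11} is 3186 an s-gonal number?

s = 6: P(6, 40) = 3160 and P(6, 41) = 3321; 3186 is not s-gonal.
s = 7: P(7, 36) = 3186. ✓
s = 8: P(8, 32) = 3008 and P(8, 33) = 3201; 3186 is not s-gonal.
s = 11: P(11, 27) = 3186. ✓
Hits: s ∈ {7, 11} → 2.

2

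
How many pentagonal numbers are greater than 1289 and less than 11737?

59

The n-th pentagonal number is n(3n−1)/2.
Smallest index with value > 1289: n = 30 (giving 1335).
Largest index with value < 11737: n = 88 (giving 11572).
Indices 30 through 88: 59 terms.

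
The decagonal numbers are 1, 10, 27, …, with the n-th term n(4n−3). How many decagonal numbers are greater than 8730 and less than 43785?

The n-th decagonal number is n(4n−3).
Smallest index with value > 8730: n = 48 (giving 9072).
Largest index with value < 43785: n = 104 (giving 42952).
Indices 48 through 104: 57 terms.

57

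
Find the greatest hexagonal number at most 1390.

Solve n(2n−1) ≤ 1390 for integer n.
n = 26 gives 1326 ≤ 1390, while n = 27 gives 1431 > 1390; so the answer is 1326.

1326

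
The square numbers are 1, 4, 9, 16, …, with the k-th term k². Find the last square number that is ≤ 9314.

Solve n² ≤ 9314 for integer n.
n = 96 gives 9216 ≤ 9314, while n = 97 gives 9409 > 9314; so the answer is 9216.

9216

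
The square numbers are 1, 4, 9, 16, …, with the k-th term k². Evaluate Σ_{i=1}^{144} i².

Σ_{i=1}^{144} i² = 144·145·289/6 = 1005720.

1005720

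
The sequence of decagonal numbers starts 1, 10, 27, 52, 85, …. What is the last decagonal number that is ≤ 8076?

7965

Solve n(4n−3) ≤ 8076 for integer n.
n = 45 gives 7965 ≤ 8076, while n = 46 gives 8326 > 8076; so the answer is 7965.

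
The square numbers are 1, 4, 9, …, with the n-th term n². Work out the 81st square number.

6561

The 81st square number is n² with n = 81.
81² = 6561.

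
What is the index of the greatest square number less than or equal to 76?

8

Solve n² ≤ 76 for integer n.
n = 8 gives 64 ≤ 76, while n = 9 gives 81 > 76; so the answer is index 8.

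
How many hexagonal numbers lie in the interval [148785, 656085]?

301

The n-th hexagonal number is n(2n−1).
Smallest index with value ≥ 148785: n = 273 (giving 148785).
Largest index with value ≤ 656085: n = 573 (giving 656085).
Indices 273 through 573: 301 terms.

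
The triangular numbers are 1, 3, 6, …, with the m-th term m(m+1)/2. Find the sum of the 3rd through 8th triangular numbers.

116

Σ i(i+1)/2 = (Σi² + Σi) / 2 over i = 3..8.
Σi = 36 − 3 = 33 and Σi² = 204 − 5 = 199.
(1·199 + 1·33) / 2 = 232/2 = 116.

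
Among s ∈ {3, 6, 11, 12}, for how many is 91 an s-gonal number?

2

s = 3: P(3, 13) = 91. ✓
s = 6: P(6, 7) = 91. ✓
s = 11: P(11, 4) = 58 and P(11, 5) = 95; 91 is not s-gonal.
s = 12: P(12, 4) = 64 and P(12, 5) = 105; 91 is not s-gonal.
Hits: s ∈ {3, 6} → 2.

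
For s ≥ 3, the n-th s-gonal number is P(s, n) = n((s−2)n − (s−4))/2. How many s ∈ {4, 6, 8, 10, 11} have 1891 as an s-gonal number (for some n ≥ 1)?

s = 4: P(4, 43) = 1849 and P(4, 44) = 1936; 1891 is not s-gonal.
s = 6: P(6, 31) = 1891. ✓
s = 8: P(8, 25) = 1825 and P(8, 26) = 1976; 1891 is not s-gonal.
s = 10: P(10, 22) = 1870 and P(10, 23) = 2047; 1891 is not s-gonal.
s = 11: P(11, 20) = 1730 and P(11, 21) = 1911; 1891 is not s-gonal.
Hits: s ∈ {6} → 1.

1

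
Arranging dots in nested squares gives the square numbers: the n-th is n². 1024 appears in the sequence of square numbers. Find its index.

We need n² = 1024, so n = √1024 = 32.
Check: 32² = 1024. ✓

32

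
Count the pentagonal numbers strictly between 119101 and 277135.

148

The n-th pentagonal number is n(3n−1)/2.
Smallest index with value > 119101: n = 282 (giving 119145).
Largest index with value < 277135: n = 429 (giving 275847).
Indices 282 through 429: 148 terms.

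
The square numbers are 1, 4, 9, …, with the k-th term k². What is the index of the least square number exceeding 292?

18

Solve n² > 292 for integer n.
The largest n with value ≤ 292 is 17 (since 289 ≤ 292 < 324), so the first above is n = 18, value 324.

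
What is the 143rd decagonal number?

The 143rd decagonal number is n(4n−3) with n = 143.
143·(4·143 − 3) = 143·569 = 81367.

81367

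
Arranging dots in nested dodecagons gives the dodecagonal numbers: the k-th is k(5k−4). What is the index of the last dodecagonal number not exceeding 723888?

Solve n(5n−4) ≤ 723888 for integer n.
n = 380 gives 720480 ≤ 723888, while n = 381 gives 724281 > 723888; so the answer is index 380.

380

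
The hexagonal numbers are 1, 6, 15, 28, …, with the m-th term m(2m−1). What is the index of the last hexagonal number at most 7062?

59

Solve n(2n−1) ≤ 7062 for integer n.
n = 59 gives 6903 ≤ 7062, while n = 60 gives 7140 > 7062; so the answer is index 59.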